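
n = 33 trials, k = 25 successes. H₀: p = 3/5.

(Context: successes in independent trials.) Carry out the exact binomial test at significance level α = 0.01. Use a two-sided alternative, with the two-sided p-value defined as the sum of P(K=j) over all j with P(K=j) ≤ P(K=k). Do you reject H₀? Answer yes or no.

Exact binomial: n=33, k=25, p₀=3/5=0.6000
P(X=j) = C(n,j)·p₀^j·(1−p₀)^(n−j); p = Σ P(X=j) over j with P(X=j) ≤ P(X=25)
p-value (two-sided) = 0.07546
At α=0.01: p ≥ α → fail to reject H₀

reject H₀: no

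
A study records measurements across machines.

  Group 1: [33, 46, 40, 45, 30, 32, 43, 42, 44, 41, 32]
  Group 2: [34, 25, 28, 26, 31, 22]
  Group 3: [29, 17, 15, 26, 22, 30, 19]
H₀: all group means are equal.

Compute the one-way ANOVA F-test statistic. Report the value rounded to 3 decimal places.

test statistic = 19.938

Group means [38.91, 27.67, 22.57], grand mean 31.333
SSB = Σnᵢ(x̄ᵢ−x̄)² = 1249.377; SSW = ΣΣ(x−x̄ᵢ)² = 657.957
MSB = 1249.377/2 = 624.6883; MSW = 657.957/21 = 31.3313
F = MSB/MSW = 19.9382
df = (2, 21)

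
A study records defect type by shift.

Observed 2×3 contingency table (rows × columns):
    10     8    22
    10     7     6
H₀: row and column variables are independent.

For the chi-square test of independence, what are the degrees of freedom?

degrees of freedom = 2

df = (r−1)(c−1) = (2−1)·(3−1) = 2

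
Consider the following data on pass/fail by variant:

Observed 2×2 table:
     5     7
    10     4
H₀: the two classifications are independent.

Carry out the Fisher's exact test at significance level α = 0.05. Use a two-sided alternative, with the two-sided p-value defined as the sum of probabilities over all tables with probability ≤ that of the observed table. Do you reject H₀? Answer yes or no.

reject H₀: no

Margins: r₁=12, r₂=14, c₁=15, c₂=11, n=26
p_obs = C(12,5)·C(14,10)/C(26,15); sum pmf over tables with pmf ≤ p_obs
p-value (two-sided) = 0.23286
At α=0.05: p ≥ α → fail to reject H₀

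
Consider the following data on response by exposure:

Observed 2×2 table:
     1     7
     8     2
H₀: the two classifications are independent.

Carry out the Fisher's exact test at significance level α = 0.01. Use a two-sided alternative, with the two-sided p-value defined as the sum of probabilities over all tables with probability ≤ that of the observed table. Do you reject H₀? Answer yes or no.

reject H₀: no

Margins: r₁=8, r₂=10, c₁=9, c₂=9, n=18
p_obs = C(8,1)·C(10,8)/C(18,9); sum pmf over tables with pmf ≤ p_obs
p-value (two-sided) = 0.01522
At α=0.01: p ≥ α → fail to reject H₀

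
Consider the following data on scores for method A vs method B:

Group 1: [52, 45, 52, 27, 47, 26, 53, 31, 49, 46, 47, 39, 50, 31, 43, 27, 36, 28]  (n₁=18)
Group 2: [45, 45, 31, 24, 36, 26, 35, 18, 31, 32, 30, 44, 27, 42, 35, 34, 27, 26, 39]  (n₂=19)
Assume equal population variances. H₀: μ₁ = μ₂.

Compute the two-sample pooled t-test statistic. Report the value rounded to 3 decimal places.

x̄₁=40.500, s₁=9.877, n₁=18
x̄₂=33.000, s₂=7.594, n₂=19
s_p² = [17·9.877² + 18·7.594²]/35 = 77.0429
SE = √(s_p²·(1/18+1/19)) = 2.8870
t = (40.500−33.000)/2.8870 = 2.5978
df = 35

test statistic = 2.598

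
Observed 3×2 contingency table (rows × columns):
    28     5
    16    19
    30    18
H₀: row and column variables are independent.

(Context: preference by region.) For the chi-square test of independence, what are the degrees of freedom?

df = (r−1)(c−1) = (3−1)·(2−1) = 2

degrees of freedom = 2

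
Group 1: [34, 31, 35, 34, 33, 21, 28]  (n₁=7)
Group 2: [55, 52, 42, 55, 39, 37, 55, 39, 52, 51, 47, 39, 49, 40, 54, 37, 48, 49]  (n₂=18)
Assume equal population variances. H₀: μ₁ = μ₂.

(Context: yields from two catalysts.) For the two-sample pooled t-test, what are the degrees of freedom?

degrees of freedom = 23

df = n₁ + n₂ − 2 = 7 + 18 − 2 = 23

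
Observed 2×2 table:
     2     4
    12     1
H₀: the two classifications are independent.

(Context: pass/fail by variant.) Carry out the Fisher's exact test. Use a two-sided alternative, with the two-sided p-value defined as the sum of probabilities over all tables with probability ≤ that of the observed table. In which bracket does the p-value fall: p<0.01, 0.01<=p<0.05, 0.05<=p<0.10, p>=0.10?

Margins: r₁=6, r₂=13, c₁=14, c₂=5, n=19
p_obs = C(6,2)·C(13,12)/C(19,14); sum pmf over tables with pmf ≤ p_obs
p-value (two-sided) = 0.01729
→ bracket: 0.01<=p<0.05

p-value bracket: 0.01<=p<0.05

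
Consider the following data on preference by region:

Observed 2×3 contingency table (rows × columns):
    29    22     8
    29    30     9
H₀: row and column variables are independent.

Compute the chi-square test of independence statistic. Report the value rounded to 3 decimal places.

test statistic = 0.655

Row totals [59, 68], col totals [58, 52, 17], n=127
χ² = (29−26.94)²/26.94 + (22−24.16)²/24.16 + (8−7.90)²/7.90 + (29−31.06)²/31.06 + (30−27.84)²/27.84 + (9−9.10)²/9.10 = 0.6551
df = 2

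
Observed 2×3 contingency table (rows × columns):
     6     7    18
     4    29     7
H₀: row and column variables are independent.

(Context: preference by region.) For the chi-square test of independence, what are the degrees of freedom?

degrees of freedom = 2

df = (r−1)(c−1) = (2−1)·(3−1) = 2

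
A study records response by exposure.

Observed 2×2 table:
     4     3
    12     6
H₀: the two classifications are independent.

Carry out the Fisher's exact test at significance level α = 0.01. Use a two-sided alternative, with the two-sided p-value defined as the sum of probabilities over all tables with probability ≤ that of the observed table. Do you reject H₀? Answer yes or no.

Margins: r₁=7, r₂=18, c₁=16, c₂=9, n=25
p_obs = C(7,4)·C(18,12)/C(25,16); sum pmf over tables with pmf ≤ p_obs
p-value (two-sided) = 0.67288
At α=0.01: p ≥ α → fail to reject H₀

reject H₀: no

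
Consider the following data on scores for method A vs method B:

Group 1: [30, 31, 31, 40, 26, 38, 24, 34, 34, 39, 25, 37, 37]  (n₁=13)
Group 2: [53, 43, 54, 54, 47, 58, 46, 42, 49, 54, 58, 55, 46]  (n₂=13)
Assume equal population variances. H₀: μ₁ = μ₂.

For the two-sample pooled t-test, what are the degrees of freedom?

df = n₁ + n₂ − 2 = 13 + 13 − 2 = 24

degrees of freedom = 24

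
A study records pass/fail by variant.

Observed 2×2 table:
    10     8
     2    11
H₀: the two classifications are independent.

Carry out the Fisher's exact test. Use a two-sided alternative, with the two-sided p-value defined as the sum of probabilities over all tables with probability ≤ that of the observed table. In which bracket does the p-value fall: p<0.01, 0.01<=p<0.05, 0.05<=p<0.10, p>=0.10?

p-value bracket: 0.01<=p<0.05

Margins: r₁=18, r₂=13, c₁=12, c₂=19, n=31
p_obs = C(18,10)·C(13,2)/C(31,12); sum pmf over tables with pmf ≤ p_obs
p-value (two-sided) = 0.03170
→ bracket: 0.01<=p<0.05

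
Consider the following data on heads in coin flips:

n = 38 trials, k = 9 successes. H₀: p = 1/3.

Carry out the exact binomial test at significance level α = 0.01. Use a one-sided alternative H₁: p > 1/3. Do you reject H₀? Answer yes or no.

Exact binomial: n=38, k=9, p₀=1/3=0.3333
P(X≥9) from Σ C(n,i)·p₀^i·(1−p₀)^(n−i)
p-value (one-sided, H₁ greater) = 0.92790
At α=0.01: p ≥ α → fail to reject H₀

reject H₀: no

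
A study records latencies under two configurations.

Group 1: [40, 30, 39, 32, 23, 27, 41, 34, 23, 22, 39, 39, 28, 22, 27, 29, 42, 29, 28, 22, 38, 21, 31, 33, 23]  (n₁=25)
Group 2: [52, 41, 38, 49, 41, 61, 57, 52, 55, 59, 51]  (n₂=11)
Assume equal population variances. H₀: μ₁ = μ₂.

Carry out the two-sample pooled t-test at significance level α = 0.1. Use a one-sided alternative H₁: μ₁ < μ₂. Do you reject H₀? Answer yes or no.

x̄₁=30.480, s₁=6.905, n₁=25
x̄₂=50.545, s₂=7.673, n₂=11
s_p² = [24·6.905² + 10·7.673²]/34 = 50.9696
SE = √(s_p²·(1/25+1/11)) = 2.5831
t = (30.480−50.545)/2.5831 = -7.7680
df = 34
p-value (one-sided, H₁ less) = 0.00000
At α=0.1: p < α → reject H₀

reject H₀: yes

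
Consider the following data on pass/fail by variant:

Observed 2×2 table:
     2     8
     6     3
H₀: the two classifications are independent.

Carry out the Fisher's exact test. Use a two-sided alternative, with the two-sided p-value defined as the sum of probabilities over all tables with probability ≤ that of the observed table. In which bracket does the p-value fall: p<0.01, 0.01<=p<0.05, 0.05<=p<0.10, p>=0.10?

Margins: r₁=10, r₂=9, c₁=8, c₂=11, n=19
p_obs = C(10,2)·C(9,6)/C(19,8); sum pmf over tables with pmf ≤ p_obs
p-value (two-sided) = 0.06978
→ bracket: 0.05<=p<0.10

p-value bracket: 0.05<=p<0.10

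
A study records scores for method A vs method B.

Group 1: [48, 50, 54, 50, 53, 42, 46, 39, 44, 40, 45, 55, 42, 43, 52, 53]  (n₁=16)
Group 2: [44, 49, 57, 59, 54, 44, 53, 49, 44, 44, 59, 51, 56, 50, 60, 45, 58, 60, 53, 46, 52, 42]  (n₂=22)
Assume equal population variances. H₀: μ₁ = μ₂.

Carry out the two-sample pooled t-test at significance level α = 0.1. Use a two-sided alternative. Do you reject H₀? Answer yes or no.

reject H₀: yes

x̄₁=47.250, s₁=5.298, n₁=16
x̄₂=51.318, s₂=6.027, n₂=22
s_p² = [15·5.298² + 21·6.027²]/36 = 32.8826
SE = √(s_p²·(1/16+1/22)) = 1.8841
t = (47.250−51.318)/1.8841 = -2.1592
df = 36
p-value (two-sided) = 0.03757
At α=0.1: p < α → reject H₀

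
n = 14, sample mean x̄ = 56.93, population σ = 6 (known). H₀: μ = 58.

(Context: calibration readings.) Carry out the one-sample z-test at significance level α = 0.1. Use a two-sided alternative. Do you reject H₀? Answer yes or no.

SE = σ/√n = 6/√14 = 1.6036
z = (x̄−μ₀)/SE = (56.93−58)/1.6036 = -0.6673
p-value (two-sided) = 0.50460
At α=0.1: p ≥ α → fail to reject H₀

reject H₀: no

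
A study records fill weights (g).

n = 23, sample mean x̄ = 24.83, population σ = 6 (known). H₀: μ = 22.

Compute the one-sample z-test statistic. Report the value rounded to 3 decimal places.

SE = σ/√n = 6/√23 = 1.2511
z = (x̄−μ₀)/SE = (24.83−22)/1.2511 = 2.2620

test statistic = 2.262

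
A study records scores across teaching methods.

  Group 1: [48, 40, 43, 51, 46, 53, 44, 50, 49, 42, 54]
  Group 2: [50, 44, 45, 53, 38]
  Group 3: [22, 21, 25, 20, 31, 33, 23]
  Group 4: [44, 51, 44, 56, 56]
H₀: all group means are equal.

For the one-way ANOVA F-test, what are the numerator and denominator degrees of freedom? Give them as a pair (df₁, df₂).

degrees of freedom = [3, 24]

k = 4 groups, N = 28 total
df = (k−1, N−k) = (4−1, 28−4) = (3, 24)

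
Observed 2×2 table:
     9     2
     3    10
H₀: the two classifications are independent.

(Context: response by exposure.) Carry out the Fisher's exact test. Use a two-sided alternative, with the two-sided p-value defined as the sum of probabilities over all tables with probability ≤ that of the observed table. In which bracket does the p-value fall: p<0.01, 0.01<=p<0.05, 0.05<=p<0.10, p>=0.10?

Margins: r₁=11, r₂=13, c₁=12, c₂=12, n=24
p_obs = C(11,9)·C(13,3)/C(24,12); sum pmf over tables with pmf ≤ p_obs
p-value (two-sided) = 0.01228
→ bracket: 0.01<=p<0.05

p-value bracket: 0.01<=p<0.05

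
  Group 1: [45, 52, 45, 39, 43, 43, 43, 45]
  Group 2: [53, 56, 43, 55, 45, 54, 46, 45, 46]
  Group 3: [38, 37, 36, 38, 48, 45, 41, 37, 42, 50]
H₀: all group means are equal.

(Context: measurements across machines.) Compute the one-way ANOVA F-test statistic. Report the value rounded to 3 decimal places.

test statistic = 6.991

Group means [44.38, 49.22, 41.20], grand mean 44.815
SSB = Σnᵢ(x̄ᵢ−x̄)² = 307.044; SSW = ΣΣ(x−x̄ᵢ)² = 527.031
MSB = 307.044/2 = 153.5218; MSW = 527.031/24 = 21.9596
F = MSB/MSW = 6.9911
df = (2, 24)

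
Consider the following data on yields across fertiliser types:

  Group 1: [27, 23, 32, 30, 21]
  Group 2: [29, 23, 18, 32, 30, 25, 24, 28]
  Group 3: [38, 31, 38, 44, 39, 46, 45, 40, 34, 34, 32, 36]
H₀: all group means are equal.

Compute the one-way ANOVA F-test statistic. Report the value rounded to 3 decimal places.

Group means [26.60, 26.12, 38.08], grand mean 31.960
SSB = Σnᵢ(x̄ᵢ−x̄)² = 865.968; SSW = ΣΣ(x−x̄ᵢ)² = 502.992
MSB = 865.968/2 = 432.9842; MSW = 502.992/22 = 22.8633
F = MSB/MSW = 18.9380
df = (2, 22)

test statistic = 18.938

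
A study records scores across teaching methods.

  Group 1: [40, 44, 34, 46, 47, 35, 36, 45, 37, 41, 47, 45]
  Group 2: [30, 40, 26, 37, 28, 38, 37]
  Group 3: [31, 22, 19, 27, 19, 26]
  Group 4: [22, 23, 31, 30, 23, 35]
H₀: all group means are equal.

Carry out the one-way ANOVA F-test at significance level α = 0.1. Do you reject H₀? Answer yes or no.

reject H₀: yes

Group means [41.42, 33.71, 24.00, 27.33], grand mean 33.581
SSB = Σnᵢ(x̄ᵢ−x̄)² = 1521.870; SSW = ΣΣ(x−x̄ᵢ)² = 709.679
MSB = 1521.870/3 = 507.2899; MSW = 709.679/27 = 26.2844
F = MSB/MSW = 19.3000
df = (3, 27)
p-value (upper-tail) = 0.00000
At α=0.1: p < α → reject H₀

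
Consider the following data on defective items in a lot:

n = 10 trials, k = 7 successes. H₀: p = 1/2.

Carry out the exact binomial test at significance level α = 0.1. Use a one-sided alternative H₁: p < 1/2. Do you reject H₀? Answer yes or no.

Exact binomial: n=10, k=7, p₀=1/2=0.5000
P(X≤7) from Σ C(n,i)·p₀^i·(1−p₀)^(n−i)
p-value (one-sided, H₁ less) = 0.94531
At α=0.1: p ≥ α → fail to reject H₀

reject H₀: no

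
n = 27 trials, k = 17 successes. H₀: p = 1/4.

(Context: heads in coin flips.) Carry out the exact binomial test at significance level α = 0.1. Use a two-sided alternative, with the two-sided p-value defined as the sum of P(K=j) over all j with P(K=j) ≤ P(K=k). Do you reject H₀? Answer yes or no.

Exact binomial: n=27, k=17, p₀=1/4=0.2500
P(X=j) = C(n,j)·p₀^j·(1−p₀)^(n−j); p = Σ P(X=j) over j with P(X=j) ≤ P(X=17)
p-value (two-sided) = 0.00003
At α=0.1: p < α → reject H₀

reject H₀: yes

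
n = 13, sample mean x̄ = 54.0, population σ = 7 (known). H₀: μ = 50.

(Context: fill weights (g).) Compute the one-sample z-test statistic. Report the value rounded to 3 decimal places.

test statistic = 2.060

SE = σ/√n = 7/√13 = 1.9415
z = (x̄−μ₀)/SE = (54.0−50)/1.9415 = 2.0603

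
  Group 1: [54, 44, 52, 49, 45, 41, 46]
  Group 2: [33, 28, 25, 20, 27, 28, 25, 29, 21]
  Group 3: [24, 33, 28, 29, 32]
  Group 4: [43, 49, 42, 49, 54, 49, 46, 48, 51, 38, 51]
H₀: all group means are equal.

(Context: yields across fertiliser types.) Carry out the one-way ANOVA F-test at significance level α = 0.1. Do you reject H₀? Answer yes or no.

reject H₀: yes

Group means [47.29, 26.22, 29.20, 47.27], grand mean 38.531
SSB = Σnᵢ(x̄ᵢ−x̄)² = 3176.003; SSW = ΣΣ(x−x̄ᵢ)² = 523.966
MSB = 3176.003/3 = 1058.6676; MSW = 523.966/28 = 18.7131
F = MSB/MSW = 56.5737
df = (3, 28)
p-value (upper-tail) = 0.00000
At α=0.1: p < α → reject H₀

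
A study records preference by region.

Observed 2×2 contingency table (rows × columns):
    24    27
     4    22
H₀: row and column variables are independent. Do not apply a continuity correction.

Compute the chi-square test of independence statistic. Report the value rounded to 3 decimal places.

Row totals [51, 26], col totals [28, 49], n=77
χ² = (24−18.55)²/18.55 + (27−32.45)²/32.45 + (4−9.45)²/9.45 + (22−16.55)²/16.55 = 7.4661
df = 1

test statistic = 7.466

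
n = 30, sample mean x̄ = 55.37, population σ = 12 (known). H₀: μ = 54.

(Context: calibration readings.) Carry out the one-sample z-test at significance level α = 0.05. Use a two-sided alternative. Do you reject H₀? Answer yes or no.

reject H₀: no

SE = σ/√n = 12/√30 = 2.1909
z = (x̄−μ₀)/SE = (55.37−54)/2.1909 = 0.6253
p-value (two-sided) = 0.53176
At α=0.05: p ≥ α → fail to reject H₀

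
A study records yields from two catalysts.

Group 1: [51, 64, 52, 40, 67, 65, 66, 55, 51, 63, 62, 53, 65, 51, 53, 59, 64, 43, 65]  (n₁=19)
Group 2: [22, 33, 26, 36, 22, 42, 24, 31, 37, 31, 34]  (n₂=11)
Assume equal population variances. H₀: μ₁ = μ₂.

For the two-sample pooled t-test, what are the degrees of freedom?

df = n₁ + n₂ − 2 = 19 + 11 − 2 = 28

degrees of freedom = 28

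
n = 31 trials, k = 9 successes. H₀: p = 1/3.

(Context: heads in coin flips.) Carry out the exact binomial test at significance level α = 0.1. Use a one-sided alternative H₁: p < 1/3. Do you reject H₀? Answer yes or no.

Exact binomial: n=31, k=9, p₀=1/3=0.3333
P(X≤9) from Σ C(n,i)·p₀^i·(1−p₀)^(n−i)
p-value (one-sided, H₁ less) = 0.38317
At α=0.1: p ≥ α → fail to reject H₀

reject H₀: no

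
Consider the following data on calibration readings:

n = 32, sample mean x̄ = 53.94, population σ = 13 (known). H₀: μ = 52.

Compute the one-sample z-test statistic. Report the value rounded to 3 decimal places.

SE = σ/√n = 13/√32 = 2.2981
z = (x̄−μ₀)/SE = (53.94−52)/2.2981 = 0.8442

test statistic = 0.844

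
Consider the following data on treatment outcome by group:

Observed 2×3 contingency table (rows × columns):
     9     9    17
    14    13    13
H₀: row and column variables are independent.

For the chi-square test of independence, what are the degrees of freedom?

df = (r−1)(c−1) = (2−1)·(3−1) = 2

degrees of freedom = 2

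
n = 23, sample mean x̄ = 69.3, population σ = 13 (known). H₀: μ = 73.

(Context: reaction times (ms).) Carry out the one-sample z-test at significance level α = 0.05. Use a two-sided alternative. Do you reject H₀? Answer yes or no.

reject H₀: no

SE = σ/√n = 13/√23 = 2.7107
z = (x̄−μ₀)/SE = (69.3−73)/2.7107 = -1.3650
p-value (two-sided) = 0.17226
At α=0.05: p ≥ α → fail to reject H₀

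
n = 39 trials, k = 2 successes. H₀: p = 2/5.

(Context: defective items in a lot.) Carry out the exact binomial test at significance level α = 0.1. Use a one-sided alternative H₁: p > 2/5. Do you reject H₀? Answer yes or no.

reject H₀: no

Exact binomial: n=39, k=2, p₀=2/5=0.4000
P(X≥2) from Σ C(n,i)·p₀^i·(1−p₀)^(n−i)
p-value (one-sided, H₁ greater) = 1.00000
At α=0.1: p ≥ α → fail to reject H₀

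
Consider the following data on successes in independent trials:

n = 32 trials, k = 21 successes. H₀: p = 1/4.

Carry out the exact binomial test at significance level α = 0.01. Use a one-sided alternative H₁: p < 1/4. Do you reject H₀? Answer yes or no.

reject H₀: no

Exact binomial: n=32, k=21, p₀=1/4=0.2500
P(X≤21) from Σ C(n,i)·p₀^i·(1−p₀)^(n−i)
p-value (one-sided, H₁ less) = 1.00000
At α=0.01: p ≥ α → fail to reject H₀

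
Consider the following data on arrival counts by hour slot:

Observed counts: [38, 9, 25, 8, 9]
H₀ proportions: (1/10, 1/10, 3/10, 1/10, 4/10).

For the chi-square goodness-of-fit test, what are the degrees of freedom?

df = k − 1 = 5 − 1 = 4

degrees of freedom = 4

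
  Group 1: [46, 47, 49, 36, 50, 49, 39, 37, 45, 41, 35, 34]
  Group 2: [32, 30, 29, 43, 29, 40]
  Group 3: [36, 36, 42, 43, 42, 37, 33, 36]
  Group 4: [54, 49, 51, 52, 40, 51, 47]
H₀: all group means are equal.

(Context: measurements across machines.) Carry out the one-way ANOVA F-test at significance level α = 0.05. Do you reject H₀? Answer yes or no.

reject H₀: yes

Group means [42.33, 33.83, 38.12, 49.14], grand mean 41.212
SSB = Σnᵢ(x̄ᵢ−x̄)² = 858.283; SSW = ΣΣ(x−x̄ᵢ)² = 803.232
MSB = 858.283/3 = 286.0943; MSW = 803.232/29 = 27.6977
F = MSB/MSW = 10.3292
df = (3, 29)
p-value (upper-tail) = 0.00009
At α=0.05: p < α → reject H₀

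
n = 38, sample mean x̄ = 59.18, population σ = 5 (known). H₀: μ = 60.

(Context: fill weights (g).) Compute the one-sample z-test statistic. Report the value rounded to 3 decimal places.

test statistic = -1.011

SE = σ/√n = 5/√38 = 0.8111
z = (x̄−μ₀)/SE = (59.18−60)/0.8111 = -1.0110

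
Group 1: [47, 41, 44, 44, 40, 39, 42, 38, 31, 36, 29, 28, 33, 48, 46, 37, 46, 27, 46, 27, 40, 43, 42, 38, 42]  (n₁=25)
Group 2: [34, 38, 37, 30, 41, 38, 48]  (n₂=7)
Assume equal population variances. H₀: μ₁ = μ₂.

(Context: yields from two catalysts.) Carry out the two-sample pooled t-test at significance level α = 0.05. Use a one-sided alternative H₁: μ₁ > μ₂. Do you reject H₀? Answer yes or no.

x̄₁=38.960, s₁=6.503, n₁=25
x̄₂=38.000, s₂=5.627, n₂=7
s_p² = [24·6.503² + 6·5.627²]/30 = 40.1653
SE = √(s_p²·(1/25+1/7)) = 2.7101
t = (38.960−38.000)/2.7101 = 0.3542
df = 30
p-value (one-sided, H₁ greater) = 0.36282
At α=0.05: p ≥ α → fail to reject H₀

reject H₀: no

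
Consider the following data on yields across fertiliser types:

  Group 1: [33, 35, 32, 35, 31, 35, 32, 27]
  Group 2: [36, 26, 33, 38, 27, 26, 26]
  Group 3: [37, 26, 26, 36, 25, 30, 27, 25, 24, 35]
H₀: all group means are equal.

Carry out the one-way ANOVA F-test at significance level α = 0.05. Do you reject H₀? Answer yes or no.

Group means [32.50, 30.29, 29.10], grand mean 30.520
SSB = Σnᵢ(x̄ᵢ−x̄)² = 51.911; SSW = ΣΣ(x−x̄ᵢ)² = 446.329
MSB = 51.911/2 = 25.9557; MSW = 446.329/22 = 20.2877
F = MSB/MSW = 1.2794
df = (2, 22)
p-value (upper-tail) = 0.29811
At α=0.05: p ≥ α → fail to reject H₀

reject H₀: no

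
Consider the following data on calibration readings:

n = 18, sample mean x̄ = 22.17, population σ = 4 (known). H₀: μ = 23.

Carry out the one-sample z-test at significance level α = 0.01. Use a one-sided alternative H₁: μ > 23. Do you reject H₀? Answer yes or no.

SE = σ/√n = 4/√18 = 0.9428
z = (x̄−μ₀)/SE = (22.17−23)/0.9428 = -0.8803
p-value (one-sided, H₁ greater) = 0.81066
At α=0.01: p ≥ α → fail to reject H₀

reject H₀: no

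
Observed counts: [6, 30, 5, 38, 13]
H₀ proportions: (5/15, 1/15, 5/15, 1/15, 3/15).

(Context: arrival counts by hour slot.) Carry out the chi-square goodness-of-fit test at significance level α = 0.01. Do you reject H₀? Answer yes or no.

reject H₀: yes

n = 92; E_i = n·p_i = [30.67, 6.13, 30.67, 6.13, 18.40]
χ² = (6−30.67)²/30.67 + (30−6.13)²/6.13 + (5−30.67)²/30.67 + (38−6.13)²/6.13 + (13−18.40)²/18.40 = 301.3478
df = 4
p-value (upper-tail) = 0.00000
At α=0.01: p < α → reject H₀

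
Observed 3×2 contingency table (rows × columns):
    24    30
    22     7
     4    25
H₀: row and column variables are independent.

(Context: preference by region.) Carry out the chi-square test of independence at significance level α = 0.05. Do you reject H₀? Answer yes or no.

reject H₀: yes

Row totals [54, 29, 29], col totals [50, 62], n=112
χ² = (24−24.11)²/24.11 + (30−29.89)²/29.89 + (22−12.95)²/12.95 + (7−16.05)²/16.05 + (4−12.95)²/12.95 + (25−16.05)²/16.05 = 22.6060
df = 2
p-value (upper-tail) = 0.00001
At α=0.05: p < α → reject H₀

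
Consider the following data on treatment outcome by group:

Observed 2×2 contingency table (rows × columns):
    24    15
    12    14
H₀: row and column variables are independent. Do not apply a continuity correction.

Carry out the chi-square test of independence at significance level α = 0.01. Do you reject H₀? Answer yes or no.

Row totals [39, 26], col totals [36, 29], n=65
χ² = (24−21.60)²/21.60 + (15−17.40)²/17.40 + (12−14.40)²/14.40 + (14−11.60)²/11.60 = 1.4943
df = 1
p-value (upper-tail) = 0.22156
At α=0.01: p ≥ α → fail to reject H₀

reject H₀: no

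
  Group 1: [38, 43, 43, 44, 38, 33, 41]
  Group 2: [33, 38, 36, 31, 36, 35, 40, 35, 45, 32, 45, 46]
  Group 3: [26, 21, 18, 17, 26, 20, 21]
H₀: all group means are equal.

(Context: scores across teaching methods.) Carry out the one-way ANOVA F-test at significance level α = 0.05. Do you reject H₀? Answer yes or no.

reject H₀: yes

Group means [40.00, 37.67, 21.29], grand mean 33.885
SSB = Σnᵢ(x̄ᵢ−x̄)² = 1544.559; SSW = ΣΣ(x−x̄ᵢ)² = 468.095
MSB = 1544.559/2 = 772.2793; MSW = 468.095/23 = 20.3520
F = MSB/MSW = 37.9462
df = (2, 23)
p-value (upper-tail) = 0.00000
At α=0.05: p < α → reject H₀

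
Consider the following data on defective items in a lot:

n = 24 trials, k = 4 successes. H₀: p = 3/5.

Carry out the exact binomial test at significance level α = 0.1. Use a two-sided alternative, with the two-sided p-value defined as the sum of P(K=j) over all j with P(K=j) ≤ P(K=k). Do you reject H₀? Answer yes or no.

Exact binomial: n=24, k=4, p₀=3/5=0.6000
P(X=j) = C(n,j)·p₀^j·(1−p₀)^(n−j); p = Σ P(X=j) over j with P(X=j) ≤ P(X=4)
p-value (two-sided) = 0.00002
At α=0.1: p < α → reject H₀

reject H₀: yes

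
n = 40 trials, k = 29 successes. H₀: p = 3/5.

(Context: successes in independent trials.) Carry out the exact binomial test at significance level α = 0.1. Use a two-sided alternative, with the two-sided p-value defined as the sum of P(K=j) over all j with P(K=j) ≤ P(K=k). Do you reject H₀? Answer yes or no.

reject H₀: no

Exact binomial: n=40, k=29, p₀=3/5=0.6000
P(X=j) = C(n,j)·p₀^j·(1−p₀)^(n−j); p = Σ P(X=j) over j with P(X=j) ≤ P(X=29)
p-value (two-sided) = 0.14530
At α=0.1: p ≥ α → fail to reject H₀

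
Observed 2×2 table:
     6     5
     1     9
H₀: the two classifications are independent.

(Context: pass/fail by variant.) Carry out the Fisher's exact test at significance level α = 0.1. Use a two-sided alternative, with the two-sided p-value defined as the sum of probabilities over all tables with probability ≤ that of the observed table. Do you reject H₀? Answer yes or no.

Margins: r₁=11, r₂=10, c₁=7, c₂=14, n=21
p_obs = C(11,6)·C(10,1)/C(21,7); sum pmf over tables with pmf ≤ p_obs
p-value (two-sided) = 0.06347
At α=0.1: p < α → reject H₀

reject H₀: yes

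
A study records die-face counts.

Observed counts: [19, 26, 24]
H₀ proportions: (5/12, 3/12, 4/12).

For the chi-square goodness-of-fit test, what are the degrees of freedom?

df = k − 1 = 3 − 1 = 2

degrees of freedom = 2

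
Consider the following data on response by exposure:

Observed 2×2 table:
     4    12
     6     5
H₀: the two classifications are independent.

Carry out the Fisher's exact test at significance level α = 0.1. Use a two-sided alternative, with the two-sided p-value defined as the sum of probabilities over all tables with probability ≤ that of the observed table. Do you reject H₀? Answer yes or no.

Margins: r₁=16, r₂=11, c₁=10, c₂=17, n=27
p_obs = C(16,4)·C(11,6)/C(27,10); sum pmf over tables with pmf ≤ p_obs
p-value (two-sided) = 0.22380
At α=0.1: p ≥ α → fail to reject H₀

reject H₀: no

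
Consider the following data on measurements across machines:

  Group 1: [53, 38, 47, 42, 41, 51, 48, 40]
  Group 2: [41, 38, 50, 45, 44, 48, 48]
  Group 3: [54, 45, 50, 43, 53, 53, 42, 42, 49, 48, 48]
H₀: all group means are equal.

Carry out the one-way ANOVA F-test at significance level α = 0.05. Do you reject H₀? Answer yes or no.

reject H₀: no

Group means [45.00, 44.86, 47.91], grand mean 46.192
SSB = Σnᵢ(x̄ᵢ−x̄)² = 56.272; SSW = ΣΣ(x−x̄ᵢ)² = 517.766
MSB = 56.272/2 = 28.1361; MSW = 517.766/23 = 22.5116
F = MSB/MSW = 1.2499
df = (2, 23)
p-value (upper-tail) = 0.30529
At α=0.05: p ≥ α → fail to reject H₀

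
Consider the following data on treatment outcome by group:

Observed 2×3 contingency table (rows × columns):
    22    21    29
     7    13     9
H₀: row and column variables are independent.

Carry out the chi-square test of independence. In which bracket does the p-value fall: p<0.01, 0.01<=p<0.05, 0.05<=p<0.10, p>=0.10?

Row totals [72, 29], col totals [29, 34, 38], n=101
χ² = (22−20.67)²/20.67 + (21−24.24)²/24.24 + (29−27.09)²/27.09 + (7−8.33)²/8.33 + (13−9.76)²/9.76 + (9−10.91)²/10.91 = 2.2722
df = 2
p-value (upper-tail) = 0.32107
→ bracket: p>=0.10

p-value bracket: p>=0.10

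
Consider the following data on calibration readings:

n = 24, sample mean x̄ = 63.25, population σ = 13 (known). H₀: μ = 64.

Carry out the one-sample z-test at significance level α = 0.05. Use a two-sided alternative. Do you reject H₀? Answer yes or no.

SE = σ/√n = 13/√24 = 2.6536
z = (x̄−μ₀)/SE = (63.25−64)/2.6536 = -0.2826
p-value (two-sided) = 0.77746
At α=0.05: p ≥ α → fail to reject H₀

reject H₀: no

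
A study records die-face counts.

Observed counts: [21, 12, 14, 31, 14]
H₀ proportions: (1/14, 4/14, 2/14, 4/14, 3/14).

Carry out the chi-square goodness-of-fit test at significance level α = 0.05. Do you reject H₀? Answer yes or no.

reject H₀: yes

n = 92; E_i = n·p_i = [6.57, 26.29, 13.14, 26.29, 19.71]
χ² = (21−6.57)²/6.57 + (12−26.29)²/26.29 + (14−13.14)²/13.14 + (31−26.29)²/26.29 + (14−19.71)²/19.71 = 42.0018
df = 4
p-value (upper-tail) = 0.00000
At α=0.05: p < α → reject H₀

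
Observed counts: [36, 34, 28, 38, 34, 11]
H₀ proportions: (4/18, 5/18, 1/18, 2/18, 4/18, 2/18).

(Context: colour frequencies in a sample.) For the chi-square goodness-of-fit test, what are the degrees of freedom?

df = k − 1 = 6 − 1 = 5

degrees of freedom = 5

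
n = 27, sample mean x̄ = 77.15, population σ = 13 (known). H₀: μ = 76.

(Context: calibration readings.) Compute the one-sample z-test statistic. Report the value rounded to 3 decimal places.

test statistic = 0.460

SE = σ/√n = 13/√27 = 2.5019
z = (x̄−μ₀)/SE = (77.15−76)/2.5019 = 0.4597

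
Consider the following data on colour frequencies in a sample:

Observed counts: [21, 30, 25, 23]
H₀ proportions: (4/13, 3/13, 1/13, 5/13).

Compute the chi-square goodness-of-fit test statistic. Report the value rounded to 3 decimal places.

n = 99; E_i = n·p_i = [30.46, 22.85, 7.62, 38.08]
χ² = (21−30.46)²/30.46 + (30−22.85)²/22.85 + (25−7.62)²/7.62 + (23−38.08)²/38.08 = 50.8348
df = 3

test statistic = 50.835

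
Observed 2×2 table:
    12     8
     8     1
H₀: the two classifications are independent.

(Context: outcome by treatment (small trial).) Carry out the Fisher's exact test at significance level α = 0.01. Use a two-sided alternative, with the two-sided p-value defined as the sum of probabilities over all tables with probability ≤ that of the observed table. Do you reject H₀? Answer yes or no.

reject H₀: no

Margins: r₁=20, r₂=9, c₁=20, c₂=9, n=29
p_obs = C(20,12)·C(9,8)/C(29,20); sum pmf over tables with pmf ≤ p_obs
p-value (two-sided) = 0.20119
At α=0.01: p ≥ α → fail to reject H₀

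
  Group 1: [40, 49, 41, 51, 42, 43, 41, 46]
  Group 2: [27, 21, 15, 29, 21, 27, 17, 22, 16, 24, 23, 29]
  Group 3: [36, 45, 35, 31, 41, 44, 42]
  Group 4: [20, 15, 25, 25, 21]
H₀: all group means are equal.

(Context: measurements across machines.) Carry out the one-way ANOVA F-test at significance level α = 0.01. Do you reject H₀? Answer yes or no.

Group means [44.12, 22.58, 39.14, 21.20], grand mean 31.375
SSB = Σnᵢ(x̄ᵢ−x̄)² = 3168.051; SSW = ΣΣ(x−x̄ᵢ)² = 609.449
MSB = 3168.051/3 = 1056.0171; MSW = 609.449/28 = 21.7660
F = MSB/MSW = 48.5168
df = (3, 28)
p-value (upper-tail) = 0.00000
At α=0.01: p < α → reject H₀

reject H₀: yes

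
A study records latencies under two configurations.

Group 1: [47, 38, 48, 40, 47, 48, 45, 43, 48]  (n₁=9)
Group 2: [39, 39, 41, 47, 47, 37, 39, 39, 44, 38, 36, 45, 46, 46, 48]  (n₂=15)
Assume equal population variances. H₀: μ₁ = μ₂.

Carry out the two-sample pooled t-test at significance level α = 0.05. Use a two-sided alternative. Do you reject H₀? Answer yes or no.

reject H₀: no

x̄₁=44.889, s₁=3.756, n₁=9
x̄₂=42.067, s₂=4.183, n₂=15
s_p² = [8·3.756² + 14·4.183²]/22 = 16.2646
SE = √(s_p²·(1/9+1/15)) = 1.7004
t = (44.889−42.067)/1.7004 = 1.6597
df = 22
p-value (two-sided) = 0.11116
At α=0.05: p ≥ α → fail to reject H₀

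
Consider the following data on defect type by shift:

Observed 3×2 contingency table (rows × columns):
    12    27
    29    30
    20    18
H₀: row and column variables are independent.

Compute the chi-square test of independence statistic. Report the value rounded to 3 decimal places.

Row totals [39, 59, 38], col totals [61, 75], n=136
χ² = (12−17.49)²/17.49 + (27−21.51)²/21.51 + (29−26.46)²/26.46 + (30−32.54)²/32.54 + (20−17.04)²/17.04 + (18−20.96)²/20.96 = 4.4979
df = 2

test statistic = 4.498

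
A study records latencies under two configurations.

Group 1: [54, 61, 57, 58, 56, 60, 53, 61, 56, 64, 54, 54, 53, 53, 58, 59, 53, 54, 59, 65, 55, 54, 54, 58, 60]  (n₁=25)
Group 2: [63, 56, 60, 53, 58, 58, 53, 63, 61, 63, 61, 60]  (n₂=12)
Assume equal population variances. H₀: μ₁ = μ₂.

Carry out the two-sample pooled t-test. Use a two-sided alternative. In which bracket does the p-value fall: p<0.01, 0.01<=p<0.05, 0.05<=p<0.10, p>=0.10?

p-value bracket: 0.05<=p<0.10

x̄₁=56.920, s₁=3.523, n₁=25
x̄₂=59.083, s₂=3.579, n₂=12
s_p² = [24·3.523² + 11·3.579²]/35 = 12.5359
SE = √(s_p²·(1/25+1/12)) = 1.2434
t = (56.920−59.083)/1.2434 = -1.7398
df = 35
p-value (two-sided) = 0.09068
→ bracket: 0.05<=p<0.10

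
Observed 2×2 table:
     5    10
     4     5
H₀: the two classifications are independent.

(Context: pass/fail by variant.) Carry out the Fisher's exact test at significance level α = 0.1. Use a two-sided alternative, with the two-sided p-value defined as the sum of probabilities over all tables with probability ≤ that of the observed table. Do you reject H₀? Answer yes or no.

reject H₀: no

Margins: r₁=15, r₂=9, c₁=9, c₂=15, n=24
p_obs = C(15,5)·C(9,4)/C(24,9); sum pmf over tables with pmf ≤ p_obs
p-value (two-sided) = 0.67846
At α=0.1: p ≥ α → fail to reject H₀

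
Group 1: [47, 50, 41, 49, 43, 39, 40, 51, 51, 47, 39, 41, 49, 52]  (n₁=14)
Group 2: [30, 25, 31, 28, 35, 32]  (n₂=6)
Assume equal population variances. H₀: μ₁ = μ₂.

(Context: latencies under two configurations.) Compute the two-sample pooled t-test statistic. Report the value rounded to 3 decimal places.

x̄₁=45.643, s₁=4.909, n₁=14
x̄₂=30.167, s₂=3.430, n₂=6
s_p² = [13·4.909² + 5·3.430²]/18 = 20.6693
SE = √(s_p²·(1/14+1/6)) = 2.2184
t = (45.643−30.167)/2.2184 = 6.9763
df = 18

test statistic = 6.976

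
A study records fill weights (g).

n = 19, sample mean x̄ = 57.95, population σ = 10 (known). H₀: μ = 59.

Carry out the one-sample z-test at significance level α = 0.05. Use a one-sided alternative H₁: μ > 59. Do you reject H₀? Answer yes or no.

SE = σ/√n = 10/√19 = 2.2942
z = (x̄−μ₀)/SE = (57.95−59)/2.2942 = -0.4577
p-value (one-sided, H₁ greater) = 0.67641
At α=0.05: p ≥ α → fail to reject H₀

reject H₀: no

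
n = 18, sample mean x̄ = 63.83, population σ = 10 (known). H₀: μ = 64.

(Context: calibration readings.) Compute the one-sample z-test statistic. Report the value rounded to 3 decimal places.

test statistic = -0.072

SE = σ/√n = 10/√18 = 2.3570
z = (x̄−μ₀)/SE = (63.83−64)/2.3570 = -0.0721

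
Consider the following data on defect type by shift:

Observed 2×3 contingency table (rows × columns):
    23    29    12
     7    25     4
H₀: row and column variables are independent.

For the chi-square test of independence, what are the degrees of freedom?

df = (r−1)(c−1) = (2−1)·(3−1) = 2

degrees of freedom = 2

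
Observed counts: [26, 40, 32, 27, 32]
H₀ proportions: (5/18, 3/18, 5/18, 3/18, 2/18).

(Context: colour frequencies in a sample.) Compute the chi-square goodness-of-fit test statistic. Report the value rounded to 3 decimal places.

n = 157; E_i = n·p_i = [43.61, 26.17, 43.61, 26.17, 17.44]
χ² = (26−43.61)²/43.61 + (40−26.17)²/26.17 + (32−43.61)²/43.61 + (27−26.17)²/26.17 + (32−17.44)²/17.44 = 29.6879
df = 4

test statistic = 29.688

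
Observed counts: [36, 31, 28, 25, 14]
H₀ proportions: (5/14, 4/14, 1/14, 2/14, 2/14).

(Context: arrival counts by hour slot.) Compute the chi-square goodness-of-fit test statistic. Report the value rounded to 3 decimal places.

n = 134; E_i = n·p_i = [47.86, 38.29, 9.57, 19.14, 19.14]
χ² = (36−47.86)²/47.86 + (31−38.29)²/38.29 + (28−9.57)²/9.57 + (25−19.14)²/19.14 + (14−19.14)²/19.14 = 42.9799
df = 4

test statistic = 42.980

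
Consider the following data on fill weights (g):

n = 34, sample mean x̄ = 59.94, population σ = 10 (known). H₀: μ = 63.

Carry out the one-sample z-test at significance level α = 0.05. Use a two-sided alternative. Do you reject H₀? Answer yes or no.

reject H₀: no

SE = σ/√n = 10/√34 = 1.7150
z = (x̄−μ₀)/SE = (59.94−63)/1.7150 = -1.7843
p-value (two-sided) = 0.07438
At α=0.05: p ≥ α → fail to reject H₀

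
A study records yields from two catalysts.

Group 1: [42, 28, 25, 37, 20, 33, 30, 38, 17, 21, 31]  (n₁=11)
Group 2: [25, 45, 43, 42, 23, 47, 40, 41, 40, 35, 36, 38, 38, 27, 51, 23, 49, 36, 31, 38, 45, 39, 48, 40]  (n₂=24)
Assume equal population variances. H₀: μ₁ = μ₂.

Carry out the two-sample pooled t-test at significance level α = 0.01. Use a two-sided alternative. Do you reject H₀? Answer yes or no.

x̄₁=29.273, s₁=8.001, n₁=11
x̄₂=38.333, s₂=7.900, n₂=24
s_p² = [10·8.001² + 23·7.900²]/33 = 62.8944
SE = √(s_p²·(1/11+1/24)) = 2.8876
t = (29.273−38.333)/2.8876 = -3.1378
df = 33
p-value (two-sided) = 0.00357
At α=0.01: p < α → reject H₀

reject H₀: yes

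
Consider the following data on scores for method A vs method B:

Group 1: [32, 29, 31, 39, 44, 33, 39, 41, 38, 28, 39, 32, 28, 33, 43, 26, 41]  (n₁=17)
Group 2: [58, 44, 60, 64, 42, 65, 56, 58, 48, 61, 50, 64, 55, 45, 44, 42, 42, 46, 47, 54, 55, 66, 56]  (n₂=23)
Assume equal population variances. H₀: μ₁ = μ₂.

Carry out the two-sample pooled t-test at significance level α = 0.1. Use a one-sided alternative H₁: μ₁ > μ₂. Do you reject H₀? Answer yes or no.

reject H₀: no

x̄₁=35.059, s₁=5.761, n₁=17
x̄₂=53.130, s₂=8.126, n₂=23
s_p² = [16·5.761² + 22·8.126²]/38 = 52.1987
SE = √(s_p²·(1/17+1/23)) = 2.3108
t = (35.059−53.130)/2.3108 = -7.8203
df = 38
p-value (one-sided, H₁ greater) = 1.00000
At α=0.1: p ≥ α → fail to reject H₀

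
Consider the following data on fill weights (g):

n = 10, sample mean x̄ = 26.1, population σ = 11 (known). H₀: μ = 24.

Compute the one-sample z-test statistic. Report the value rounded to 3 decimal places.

test statistic = 0.604

SE = σ/√n = 11/√10 = 3.4785
z = (x̄−μ₀)/SE = (26.1−24)/3.4785 = 0.6037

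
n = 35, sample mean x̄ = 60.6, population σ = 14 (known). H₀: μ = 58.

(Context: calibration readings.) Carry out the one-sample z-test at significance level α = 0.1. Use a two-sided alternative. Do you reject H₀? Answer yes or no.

reject H₀: no

SE = σ/√n = 14/√35 = 2.3664
z = (x̄−μ₀)/SE = (60.6−58)/2.3664 = 1.0987
p-value (two-sided) = 0.27190
At α=0.1: p ≥ α → fail to reject H₀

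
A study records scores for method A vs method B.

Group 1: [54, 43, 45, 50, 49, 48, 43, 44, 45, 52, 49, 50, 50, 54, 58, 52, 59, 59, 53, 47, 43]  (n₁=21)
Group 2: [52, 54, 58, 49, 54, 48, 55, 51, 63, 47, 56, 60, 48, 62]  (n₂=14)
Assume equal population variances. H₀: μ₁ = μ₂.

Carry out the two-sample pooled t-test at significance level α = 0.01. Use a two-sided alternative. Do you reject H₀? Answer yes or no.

x̄₁=49.857, s₁=5.112, n₁=21
x̄₂=54.071, s₂=5.269, n₂=14
s_p² = [20·5.112² + 13·5.269²]/33 = 26.7727
SE = √(s_p²·(1/21+1/14)) = 1.7853
t = (49.857−54.071)/1.7853 = -2.3606
df = 33
p-value (two-sided) = 0.02431
At α=0.01: p ≥ α → fail to reject H₀

reject H₀: no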